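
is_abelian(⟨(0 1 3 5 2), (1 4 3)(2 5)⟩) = no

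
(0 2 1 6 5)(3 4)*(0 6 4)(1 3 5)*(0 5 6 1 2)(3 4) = (1 3 5)(2 4 6)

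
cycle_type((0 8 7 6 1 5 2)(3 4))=2.7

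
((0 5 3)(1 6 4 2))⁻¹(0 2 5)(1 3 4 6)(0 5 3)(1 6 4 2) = (0 2 4 6)(1 3 5)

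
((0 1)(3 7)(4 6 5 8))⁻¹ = (0 1)(3 7)(4 8 5 6)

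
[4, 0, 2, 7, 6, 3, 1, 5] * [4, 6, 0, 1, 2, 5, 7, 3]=[2, 4, 0, 3, 7, 1, 6, 5]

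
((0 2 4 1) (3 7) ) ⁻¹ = (0 1 4 2) (3 7) 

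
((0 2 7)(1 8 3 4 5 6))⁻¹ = (0 7 2)(1 6 5 4 3 8)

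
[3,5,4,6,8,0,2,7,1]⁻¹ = [5,8,6,0,2,1,3,7,4]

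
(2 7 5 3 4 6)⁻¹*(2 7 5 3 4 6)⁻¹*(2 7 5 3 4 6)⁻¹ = (2 3)(4 7)(5 6)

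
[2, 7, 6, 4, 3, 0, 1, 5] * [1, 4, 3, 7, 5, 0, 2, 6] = [3, 6, 2, 5, 7, 1, 4, 0]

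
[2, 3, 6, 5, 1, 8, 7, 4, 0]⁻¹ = [8, 4, 0, 1, 7, 3, 2, 6, 5]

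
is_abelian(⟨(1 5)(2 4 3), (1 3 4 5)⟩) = no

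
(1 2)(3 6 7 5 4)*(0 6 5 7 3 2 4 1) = (0 6 3 5 1 4 2)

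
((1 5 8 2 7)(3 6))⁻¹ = (1 7 2 8 5)(3 6)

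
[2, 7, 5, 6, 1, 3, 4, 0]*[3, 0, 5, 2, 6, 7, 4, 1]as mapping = [0→5, 1→1, 2→7, 3→4, 4→0, 5→2, 6→6, 7→3]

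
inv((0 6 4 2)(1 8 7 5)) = (0 2 4 6)(1 5 7 8)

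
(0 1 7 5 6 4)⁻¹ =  (0 4 6 5 7 1)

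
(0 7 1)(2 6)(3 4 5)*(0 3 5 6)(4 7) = (0 4 6 2)(1 3 7)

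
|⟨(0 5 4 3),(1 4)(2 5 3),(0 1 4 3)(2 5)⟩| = 720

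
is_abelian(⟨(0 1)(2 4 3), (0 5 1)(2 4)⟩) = no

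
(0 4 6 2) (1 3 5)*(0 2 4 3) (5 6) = (0 3 6 4 5 1) 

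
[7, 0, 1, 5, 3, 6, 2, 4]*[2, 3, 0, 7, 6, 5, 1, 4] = [4, 2, 3, 5, 7, 1, 0, 6]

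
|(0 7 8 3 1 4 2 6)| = 8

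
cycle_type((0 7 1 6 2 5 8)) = 7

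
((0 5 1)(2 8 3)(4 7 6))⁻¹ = (0 1 5)(2 3 8)(4 6 7)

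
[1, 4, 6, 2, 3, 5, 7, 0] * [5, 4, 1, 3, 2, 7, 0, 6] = [4, 2, 0, 1, 3, 7, 6, 5]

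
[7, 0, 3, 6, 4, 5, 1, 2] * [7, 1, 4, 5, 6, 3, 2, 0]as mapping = [0→0, 1→7, 2→5, 3→2, 4→6, 5→3, 6→1, 7→4]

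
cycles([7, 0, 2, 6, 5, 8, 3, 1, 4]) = (0 7 1)(3 6)(4 5 8)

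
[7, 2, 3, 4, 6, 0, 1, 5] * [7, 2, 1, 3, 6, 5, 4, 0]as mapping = [0→0, 1→1, 2→3, 3→6, 4→4, 5→7, 6→2, 7→5]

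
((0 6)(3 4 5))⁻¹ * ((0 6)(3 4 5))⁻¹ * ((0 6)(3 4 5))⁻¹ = (0 6)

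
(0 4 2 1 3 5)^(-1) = (0 5 3 1 2 4)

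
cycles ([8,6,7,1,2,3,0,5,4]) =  (0 8 4 2 7 5 3 1 6)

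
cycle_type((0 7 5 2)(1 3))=2.4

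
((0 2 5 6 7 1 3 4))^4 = (0 7)(1 2)(3 5)(4 6)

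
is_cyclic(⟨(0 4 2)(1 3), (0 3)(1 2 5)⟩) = no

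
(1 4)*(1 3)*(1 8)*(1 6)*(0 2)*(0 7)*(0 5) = (0 2 7 5)(1 4 3 8 6)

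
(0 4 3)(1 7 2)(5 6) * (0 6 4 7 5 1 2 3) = (0 7 3 6 1 5 4)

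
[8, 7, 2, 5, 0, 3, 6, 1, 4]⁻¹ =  [4, 7, 2, 5, 8, 3, 6, 1, 0]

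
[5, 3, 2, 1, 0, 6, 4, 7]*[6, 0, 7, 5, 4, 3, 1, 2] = [3, 5, 7, 0, 6, 1, 4, 2]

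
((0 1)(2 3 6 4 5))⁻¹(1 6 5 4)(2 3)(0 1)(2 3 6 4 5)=(0 4 2 5)(3 6)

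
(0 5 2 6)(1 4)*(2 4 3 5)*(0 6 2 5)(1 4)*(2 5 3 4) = (0 3)(1 4 2 5)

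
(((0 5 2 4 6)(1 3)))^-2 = (0 4 5 6 2)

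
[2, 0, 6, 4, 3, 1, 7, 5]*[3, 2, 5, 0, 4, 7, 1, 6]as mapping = [0→5, 1→3, 2→1, 3→4, 4→0, 5→2, 6→6, 7→7]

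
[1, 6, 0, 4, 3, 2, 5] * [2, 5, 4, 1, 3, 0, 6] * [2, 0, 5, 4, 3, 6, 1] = [6, 1, 5, 4, 0, 3, 2]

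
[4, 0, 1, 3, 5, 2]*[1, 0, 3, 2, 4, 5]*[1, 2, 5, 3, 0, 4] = [0, 2, 1, 5, 4, 3]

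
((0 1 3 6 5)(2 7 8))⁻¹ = (0 5 6 3 1)(2 8 7)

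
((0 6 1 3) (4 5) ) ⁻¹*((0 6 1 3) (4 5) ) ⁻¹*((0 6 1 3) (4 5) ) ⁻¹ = (0 6 1 3) (4 5) 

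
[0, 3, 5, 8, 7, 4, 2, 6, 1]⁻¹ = [0, 8, 6, 1, 5, 2, 7, 4, 3]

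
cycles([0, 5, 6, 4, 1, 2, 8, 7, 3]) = (1 5 2 6 8 3 4)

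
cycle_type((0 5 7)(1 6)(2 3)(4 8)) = 2^3.3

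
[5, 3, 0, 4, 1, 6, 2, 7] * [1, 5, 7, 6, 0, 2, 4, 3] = [2, 6, 1, 0, 5, 4, 7, 3]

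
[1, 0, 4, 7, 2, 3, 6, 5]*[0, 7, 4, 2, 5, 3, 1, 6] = [7, 0, 5, 6, 4, 2, 1, 3]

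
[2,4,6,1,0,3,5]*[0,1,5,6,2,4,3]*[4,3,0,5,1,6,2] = [6,0,5,3,4,2,1]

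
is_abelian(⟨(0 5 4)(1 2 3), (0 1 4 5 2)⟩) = no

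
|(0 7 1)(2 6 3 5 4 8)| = 6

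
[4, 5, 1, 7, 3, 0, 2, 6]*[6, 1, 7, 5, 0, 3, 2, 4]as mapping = [0→0, 1→3, 2→1, 3→4, 4→5, 5→6, 6→7, 7→2]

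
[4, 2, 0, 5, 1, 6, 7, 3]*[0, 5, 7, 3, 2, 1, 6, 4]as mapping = [0→2, 1→7, 2→0, 3→1, 4→5, 5→6, 6→4, 7→3]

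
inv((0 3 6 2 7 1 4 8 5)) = (0 5 8 4 1 7 2 6 3)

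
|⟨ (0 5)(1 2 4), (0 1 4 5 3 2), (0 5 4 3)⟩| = 720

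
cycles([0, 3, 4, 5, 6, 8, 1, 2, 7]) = (1 3 5 8 7 2 4 6) 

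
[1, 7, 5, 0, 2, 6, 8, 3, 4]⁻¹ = [3, 0, 4, 7, 8, 2, 5, 1, 6]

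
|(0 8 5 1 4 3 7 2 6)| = 9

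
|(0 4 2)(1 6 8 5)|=12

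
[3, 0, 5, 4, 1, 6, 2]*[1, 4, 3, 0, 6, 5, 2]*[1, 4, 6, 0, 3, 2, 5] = [1, 4, 2, 5, 3, 6, 0]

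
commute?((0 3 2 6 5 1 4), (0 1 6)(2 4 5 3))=no:(0 3 2 6 5 1 4)*(0 1 6)(2 4 5 3)=(0 2)(1 5 6 3 4), (0 1 6)(2 4 5 3)*(0 3 2 6 5 1 4)=(0 4 1 5 2)(3 6)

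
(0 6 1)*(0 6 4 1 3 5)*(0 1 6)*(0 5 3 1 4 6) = (0 6 1 5 4)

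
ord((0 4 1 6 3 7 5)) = 7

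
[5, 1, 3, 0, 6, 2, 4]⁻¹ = [3, 1, 5, 2, 6, 0, 4]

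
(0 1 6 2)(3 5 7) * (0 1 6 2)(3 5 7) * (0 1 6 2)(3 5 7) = (0 2 6 1)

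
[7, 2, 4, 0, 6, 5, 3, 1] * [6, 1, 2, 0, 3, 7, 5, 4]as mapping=[0→4, 1→2, 2→3, 3→6, 4→5, 5→7, 6→0, 7→1]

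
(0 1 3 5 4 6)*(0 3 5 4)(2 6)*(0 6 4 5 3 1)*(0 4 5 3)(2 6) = (0 4 6 1)(2 5)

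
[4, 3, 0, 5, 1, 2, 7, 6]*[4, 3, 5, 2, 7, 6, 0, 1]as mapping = [0→7, 1→2, 2→4, 3→6, 4→3, 5→5, 6→1, 7→0]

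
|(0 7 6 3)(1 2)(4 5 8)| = 12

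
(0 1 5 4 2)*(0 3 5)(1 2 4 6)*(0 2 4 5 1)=(0 4 5 6)(1 2 3)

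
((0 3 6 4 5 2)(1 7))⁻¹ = (0 2 5 4 6 3)(1 7)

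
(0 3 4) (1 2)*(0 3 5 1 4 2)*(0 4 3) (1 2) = (0 5 2 3 1 4) 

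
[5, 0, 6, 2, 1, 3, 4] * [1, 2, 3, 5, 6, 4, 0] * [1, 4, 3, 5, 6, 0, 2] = [6, 4, 1, 5, 3, 0, 2]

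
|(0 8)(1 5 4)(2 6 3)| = 6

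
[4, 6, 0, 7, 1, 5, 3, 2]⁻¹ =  [2, 4, 7, 6, 0, 5, 1, 3]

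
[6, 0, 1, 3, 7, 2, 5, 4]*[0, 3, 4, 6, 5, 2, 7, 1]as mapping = [0→7, 1→0, 2→3, 3→6, 4→1, 5→4, 6→2, 7→5]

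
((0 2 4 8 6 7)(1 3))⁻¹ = (0 7 6 8 4 2)(1 3)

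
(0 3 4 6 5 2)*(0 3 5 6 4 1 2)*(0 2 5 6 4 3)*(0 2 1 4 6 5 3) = (0 5 1 3 4)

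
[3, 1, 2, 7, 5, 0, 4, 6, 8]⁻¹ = [5, 1, 2, 0, 6, 4, 7, 3, 8]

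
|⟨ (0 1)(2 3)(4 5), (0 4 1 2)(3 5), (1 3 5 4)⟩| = 720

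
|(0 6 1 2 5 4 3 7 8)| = 9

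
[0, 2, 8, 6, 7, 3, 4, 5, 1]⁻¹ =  [0, 8, 1, 5, 6, 7, 3, 4, 2]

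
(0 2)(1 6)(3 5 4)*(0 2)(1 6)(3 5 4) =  (3 4 5)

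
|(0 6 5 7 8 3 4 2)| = 8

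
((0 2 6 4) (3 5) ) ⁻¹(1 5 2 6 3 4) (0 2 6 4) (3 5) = (0 1 3 6 4 5) 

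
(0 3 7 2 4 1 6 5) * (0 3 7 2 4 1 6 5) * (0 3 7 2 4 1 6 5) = (0 2 6 3 4 5 7 1)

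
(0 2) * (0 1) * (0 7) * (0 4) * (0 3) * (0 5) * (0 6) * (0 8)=(0 2 1 7 4 3 5 6 8)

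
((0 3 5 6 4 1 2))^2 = (0 5 4 2 3 6 1)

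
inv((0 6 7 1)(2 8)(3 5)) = (0 1 7 6)(2 8)(3 5)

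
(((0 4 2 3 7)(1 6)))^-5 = (1 6)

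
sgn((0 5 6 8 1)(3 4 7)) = 1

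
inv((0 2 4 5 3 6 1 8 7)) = (0 7 8 1 6 3 5 4 2)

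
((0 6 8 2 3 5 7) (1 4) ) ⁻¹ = (0 7 5 3 2 8 6) (1 4) 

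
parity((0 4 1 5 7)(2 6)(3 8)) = even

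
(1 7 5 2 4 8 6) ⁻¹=(1 6 8 4 2 5 7) 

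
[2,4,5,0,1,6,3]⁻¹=[3,4,0,6,1,2,5]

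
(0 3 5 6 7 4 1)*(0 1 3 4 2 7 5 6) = (0 4 3 6 5)(2 7)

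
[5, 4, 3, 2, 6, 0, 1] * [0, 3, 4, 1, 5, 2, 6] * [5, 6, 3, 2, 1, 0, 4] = [3, 0, 6, 1, 4, 5, 2]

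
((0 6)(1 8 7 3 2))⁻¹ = (0 6)(1 2 3 7 8)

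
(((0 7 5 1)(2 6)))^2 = (0 5)(1 7)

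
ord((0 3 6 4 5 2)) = 6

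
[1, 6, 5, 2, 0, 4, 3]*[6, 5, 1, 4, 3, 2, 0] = [5, 0, 2, 1, 6, 3, 4]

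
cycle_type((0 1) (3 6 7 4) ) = 2.4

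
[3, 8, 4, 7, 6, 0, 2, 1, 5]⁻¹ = [5, 7, 6, 0, 2, 8, 4, 3, 1]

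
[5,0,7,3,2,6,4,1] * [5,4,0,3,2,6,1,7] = [6,5,7,3,0,1,2,4]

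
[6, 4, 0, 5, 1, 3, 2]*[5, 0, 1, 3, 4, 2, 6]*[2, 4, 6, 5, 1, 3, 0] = [0, 1, 3, 6, 2, 5, 4]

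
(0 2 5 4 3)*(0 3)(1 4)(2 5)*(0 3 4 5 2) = (0 2)(1 5)(3 4)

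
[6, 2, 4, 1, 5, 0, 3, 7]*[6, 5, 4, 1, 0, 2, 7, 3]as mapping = [0→7, 1→4, 2→0, 3→5, 4→2, 5→6, 6→1, 7→3]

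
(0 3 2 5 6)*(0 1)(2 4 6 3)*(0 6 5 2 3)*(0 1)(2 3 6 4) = (0 6)(1 4 5)(2 3)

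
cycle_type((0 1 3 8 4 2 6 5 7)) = 9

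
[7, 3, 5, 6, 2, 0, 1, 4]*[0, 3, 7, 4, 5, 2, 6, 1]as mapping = [0→1, 1→4, 2→2, 3→6, 4→7, 5→0, 6→3, 7→5]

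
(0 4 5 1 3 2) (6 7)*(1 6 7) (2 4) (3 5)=(0 2) (1 5 6) (3 4) 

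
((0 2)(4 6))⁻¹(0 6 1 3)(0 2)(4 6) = (1 3 2 4)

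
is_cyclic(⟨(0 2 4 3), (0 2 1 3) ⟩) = no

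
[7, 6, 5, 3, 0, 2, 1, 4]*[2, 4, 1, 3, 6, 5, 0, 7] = [7, 0, 5, 3, 2, 1, 4, 6]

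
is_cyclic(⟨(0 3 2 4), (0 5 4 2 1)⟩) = no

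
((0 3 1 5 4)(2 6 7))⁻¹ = (0 4 5 1 3)(2 7 6)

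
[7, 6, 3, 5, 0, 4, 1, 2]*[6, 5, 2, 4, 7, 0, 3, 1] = [1, 3, 4, 0, 6, 7, 5, 2]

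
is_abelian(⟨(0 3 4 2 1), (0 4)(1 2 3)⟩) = no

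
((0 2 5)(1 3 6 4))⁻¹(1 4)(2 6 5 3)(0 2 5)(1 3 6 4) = (0 6 5 4)(1 3)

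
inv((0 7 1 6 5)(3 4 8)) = (0 5 6 1 7)(3 8 4)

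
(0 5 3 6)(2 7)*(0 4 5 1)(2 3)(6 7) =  (0 1)(2 6 4 5)(3 7)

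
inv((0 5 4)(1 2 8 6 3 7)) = (0 4 5)(1 7 3 6 8 2)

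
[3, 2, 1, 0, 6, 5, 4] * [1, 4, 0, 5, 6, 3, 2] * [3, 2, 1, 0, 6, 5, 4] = [5, 3, 6, 2, 1, 0, 4]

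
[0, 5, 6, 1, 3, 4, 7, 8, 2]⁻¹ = [0, 3, 8, 4, 5, 1, 2, 6, 7]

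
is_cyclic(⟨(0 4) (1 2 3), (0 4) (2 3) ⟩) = no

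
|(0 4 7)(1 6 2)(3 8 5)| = 3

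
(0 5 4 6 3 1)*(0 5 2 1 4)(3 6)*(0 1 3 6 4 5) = (0 2 3 5 1)(4 6)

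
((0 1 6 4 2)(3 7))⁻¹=(0 2 4 6 1)(3 7)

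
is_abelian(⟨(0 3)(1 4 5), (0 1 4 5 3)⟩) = no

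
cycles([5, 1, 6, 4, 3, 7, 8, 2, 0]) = (0 5 7 2 6 8)(3 4)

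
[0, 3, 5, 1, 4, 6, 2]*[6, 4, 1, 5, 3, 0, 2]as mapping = [0→6, 1→5, 2→0, 3→4, 4→3, 5→2, 6→1]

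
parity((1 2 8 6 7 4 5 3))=odd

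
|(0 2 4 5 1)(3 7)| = 10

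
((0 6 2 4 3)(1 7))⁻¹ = (0 3 4 2 6)(1 7)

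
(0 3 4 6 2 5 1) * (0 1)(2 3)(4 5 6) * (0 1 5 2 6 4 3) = (0 6)(1 5)(2 4 3)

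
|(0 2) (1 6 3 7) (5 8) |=4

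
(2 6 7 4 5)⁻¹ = (2 5 4 7 6)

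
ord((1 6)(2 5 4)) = 6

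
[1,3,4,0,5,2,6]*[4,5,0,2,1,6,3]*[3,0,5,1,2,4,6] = [4,5,0,2,6,3,1]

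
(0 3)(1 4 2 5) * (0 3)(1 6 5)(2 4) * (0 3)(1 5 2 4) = (0 3)(1 4)(2 5 6)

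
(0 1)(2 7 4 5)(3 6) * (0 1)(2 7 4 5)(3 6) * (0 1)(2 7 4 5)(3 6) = (0 1)(2 5 4 7)(3 6)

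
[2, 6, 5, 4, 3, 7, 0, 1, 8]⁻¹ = [6, 7, 0, 4, 3, 2, 1, 5, 8]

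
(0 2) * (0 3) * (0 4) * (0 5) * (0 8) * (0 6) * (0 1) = (0 2 3 4 5 8 6 1)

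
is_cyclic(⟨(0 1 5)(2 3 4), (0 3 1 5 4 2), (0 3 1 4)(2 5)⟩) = no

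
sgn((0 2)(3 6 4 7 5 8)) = 1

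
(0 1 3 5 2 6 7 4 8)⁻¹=(0 8 4 7 6 2 5 3 1)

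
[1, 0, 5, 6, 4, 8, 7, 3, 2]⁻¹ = [1, 0, 8, 7, 4, 2, 3, 6, 5]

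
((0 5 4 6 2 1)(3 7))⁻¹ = (0 1 2 6 4 5)(3 7)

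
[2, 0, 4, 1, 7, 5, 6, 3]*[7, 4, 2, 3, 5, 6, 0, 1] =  [2, 7, 5, 4, 1, 6, 0, 3]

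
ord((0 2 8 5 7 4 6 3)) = 8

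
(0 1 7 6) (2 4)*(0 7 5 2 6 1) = (1 5 2 4 6 7) 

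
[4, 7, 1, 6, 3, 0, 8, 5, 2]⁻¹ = [5, 2, 8, 4, 0, 7, 3, 1, 6]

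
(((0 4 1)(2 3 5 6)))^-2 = (0 4 1)(2 5)(3 6)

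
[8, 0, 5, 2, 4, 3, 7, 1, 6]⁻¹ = [1, 7, 3, 5, 4, 2, 8, 6, 0]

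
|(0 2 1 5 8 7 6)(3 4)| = 14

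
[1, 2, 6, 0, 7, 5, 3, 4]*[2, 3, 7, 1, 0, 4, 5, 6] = [3, 7, 5, 2, 6, 4, 1, 0]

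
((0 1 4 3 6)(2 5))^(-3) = (0 4 6 1 3)(2 5)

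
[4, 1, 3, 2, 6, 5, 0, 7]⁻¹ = [6, 1, 3, 2, 0, 5, 4, 7]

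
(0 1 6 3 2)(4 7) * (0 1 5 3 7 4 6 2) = (0 5 3)(1 2)(6 7)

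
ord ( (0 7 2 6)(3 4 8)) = 12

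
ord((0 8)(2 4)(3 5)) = 2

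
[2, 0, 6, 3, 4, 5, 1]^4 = [0, 1, 2, 3, 4, 5, 6]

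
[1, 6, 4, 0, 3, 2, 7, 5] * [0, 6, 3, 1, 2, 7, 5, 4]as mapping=[0→6, 1→5, 2→2, 3→0, 4→1, 5→3, 6→4, 7→7]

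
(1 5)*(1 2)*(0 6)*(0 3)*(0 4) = (0 6 3 4)(1 5 2)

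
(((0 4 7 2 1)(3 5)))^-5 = (3 5)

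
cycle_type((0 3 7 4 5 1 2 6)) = 8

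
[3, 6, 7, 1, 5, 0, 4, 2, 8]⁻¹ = [5, 3, 7, 0, 6, 4, 1, 2, 8]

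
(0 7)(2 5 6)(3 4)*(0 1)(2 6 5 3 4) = (0 7 1)(2 3)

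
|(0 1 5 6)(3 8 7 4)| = 4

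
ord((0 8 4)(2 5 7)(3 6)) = 6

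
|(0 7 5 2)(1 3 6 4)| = 4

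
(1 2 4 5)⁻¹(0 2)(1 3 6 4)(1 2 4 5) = (0 4)(2 3 6 5)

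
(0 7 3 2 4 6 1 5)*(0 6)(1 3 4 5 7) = (0 1 7 4)(2 5 6 3)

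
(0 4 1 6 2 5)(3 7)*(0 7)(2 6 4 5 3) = (0 5 7 2 3)(1 4)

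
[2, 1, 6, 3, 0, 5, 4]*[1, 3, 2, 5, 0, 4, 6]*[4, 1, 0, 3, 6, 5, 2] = [0, 3, 2, 5, 1, 6, 4]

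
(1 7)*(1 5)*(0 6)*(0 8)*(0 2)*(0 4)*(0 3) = (0 6 8 2 4 3)(1 7 5)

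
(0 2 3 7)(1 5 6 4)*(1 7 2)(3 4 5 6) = (0 1 6 5 3 2 4 7)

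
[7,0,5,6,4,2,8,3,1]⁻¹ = [1,8,5,7,4,2,3,0,6]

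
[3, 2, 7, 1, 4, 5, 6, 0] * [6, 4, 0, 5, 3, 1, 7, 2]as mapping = [0→5, 1→0, 2→2, 3→4, 4→3, 5→1, 6→7, 7→6]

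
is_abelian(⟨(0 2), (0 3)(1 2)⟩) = no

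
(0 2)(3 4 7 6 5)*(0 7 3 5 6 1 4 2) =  (1 4 3 2 7)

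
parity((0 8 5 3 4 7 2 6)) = odd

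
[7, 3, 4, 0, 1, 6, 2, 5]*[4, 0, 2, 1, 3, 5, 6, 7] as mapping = [0→7, 1→1, 2→3, 3→4, 4→0, 5→6, 6→2, 7→5] 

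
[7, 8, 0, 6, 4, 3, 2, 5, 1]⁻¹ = [2, 8, 6, 5, 4, 7, 3, 0, 1]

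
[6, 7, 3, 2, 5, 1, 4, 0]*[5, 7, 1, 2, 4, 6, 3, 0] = [3, 0, 2, 1, 6, 7, 4, 5]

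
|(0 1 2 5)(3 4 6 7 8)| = 20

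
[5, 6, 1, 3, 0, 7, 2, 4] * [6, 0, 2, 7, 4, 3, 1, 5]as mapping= [0→3, 1→1, 2→0, 3→7, 4→6, 5→5, 6→2, 7→4]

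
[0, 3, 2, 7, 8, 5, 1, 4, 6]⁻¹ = [0, 6, 2, 1, 7, 5, 8, 3, 4]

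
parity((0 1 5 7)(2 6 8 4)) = even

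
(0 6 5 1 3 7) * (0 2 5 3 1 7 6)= (2 5 7)(3 6)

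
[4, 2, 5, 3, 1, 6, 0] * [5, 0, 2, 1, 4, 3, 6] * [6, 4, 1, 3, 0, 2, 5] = [0, 1, 3, 4, 6, 5, 2]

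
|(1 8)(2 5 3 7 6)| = 10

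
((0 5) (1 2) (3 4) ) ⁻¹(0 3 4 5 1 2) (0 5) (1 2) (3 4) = (0 2 1 5 4 3) 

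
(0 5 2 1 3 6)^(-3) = (0 1)(2 6)(3 5)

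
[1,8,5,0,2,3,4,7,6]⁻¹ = [3,0,4,5,6,2,8,7,1]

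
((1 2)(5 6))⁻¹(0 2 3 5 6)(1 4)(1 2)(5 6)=(0 1 3 6 5)(2 4)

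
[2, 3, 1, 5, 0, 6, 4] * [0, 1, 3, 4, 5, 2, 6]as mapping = [0→3, 1→4, 2→1, 3→2, 4→0, 5→6, 6→5]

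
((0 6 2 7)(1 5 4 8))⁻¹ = (0 7 2 6)(1 8 4 5)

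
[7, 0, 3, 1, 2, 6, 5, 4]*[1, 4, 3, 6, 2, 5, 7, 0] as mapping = [0→0, 1→1, 2→6, 3→4, 4→3, 5→7, 6→5, 7→2] 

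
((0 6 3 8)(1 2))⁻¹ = (0 8 3 6)(1 2)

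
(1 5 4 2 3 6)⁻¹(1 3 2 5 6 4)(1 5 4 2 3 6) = (1 2 5 6 3 4)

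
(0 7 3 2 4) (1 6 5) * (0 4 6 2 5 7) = (1 2 6 7 3 5) 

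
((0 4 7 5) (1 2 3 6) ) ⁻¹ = (0 5 7 4) (1 6 3 2) 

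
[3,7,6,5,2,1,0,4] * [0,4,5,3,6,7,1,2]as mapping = [0→3,1→2,2→1,3→7,4→5,5→4,6→0,7→6]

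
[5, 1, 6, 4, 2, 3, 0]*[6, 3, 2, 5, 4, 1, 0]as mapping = [0→1, 1→3, 2→0, 3→4, 4→2, 5→5, 6→6]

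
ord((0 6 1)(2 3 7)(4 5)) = 6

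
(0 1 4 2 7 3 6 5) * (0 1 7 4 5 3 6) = (0 7 6 3) (1 5) (2 4) 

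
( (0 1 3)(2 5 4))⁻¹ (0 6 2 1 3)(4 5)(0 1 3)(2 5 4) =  (0 1 6 5 3)(2 4)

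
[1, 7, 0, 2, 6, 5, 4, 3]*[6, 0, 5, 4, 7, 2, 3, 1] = [0, 1, 6, 5, 3, 2, 7, 4]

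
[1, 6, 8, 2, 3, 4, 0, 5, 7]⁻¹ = [6, 0, 3, 4, 5, 7, 1, 8, 2]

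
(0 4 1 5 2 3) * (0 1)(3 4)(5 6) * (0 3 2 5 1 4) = (0 2)(1 6)(3 4)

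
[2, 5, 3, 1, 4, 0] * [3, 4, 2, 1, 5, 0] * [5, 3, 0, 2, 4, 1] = [0, 5, 3, 4, 1, 2] 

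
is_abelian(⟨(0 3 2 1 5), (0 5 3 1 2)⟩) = no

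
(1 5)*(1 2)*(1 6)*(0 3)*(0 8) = (0 3 8)(1 5 2 6)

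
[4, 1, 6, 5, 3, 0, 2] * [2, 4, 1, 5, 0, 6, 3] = [0, 4, 3, 6, 5, 2, 1]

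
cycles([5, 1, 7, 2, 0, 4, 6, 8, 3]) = (0 5 4)(2 7 8 3)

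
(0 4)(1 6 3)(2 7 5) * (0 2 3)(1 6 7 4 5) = (0 5 3 6)(1 7)(2 4)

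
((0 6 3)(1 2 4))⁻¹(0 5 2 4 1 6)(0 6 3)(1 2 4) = (1 2 3 6 5 4)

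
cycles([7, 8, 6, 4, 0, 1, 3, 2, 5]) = (0 7 2 6 3 4)(1 8 5)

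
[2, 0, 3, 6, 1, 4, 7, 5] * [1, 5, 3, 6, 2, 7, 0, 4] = [3, 1, 6, 0, 5, 2, 4, 7]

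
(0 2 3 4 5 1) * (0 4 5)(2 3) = (0 3 5 1 4)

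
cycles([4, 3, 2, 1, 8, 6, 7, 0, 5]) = (0 4 8 5 6 7)(1 3)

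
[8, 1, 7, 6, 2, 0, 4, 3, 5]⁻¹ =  [5, 1, 4, 7, 6, 8, 3, 2, 0]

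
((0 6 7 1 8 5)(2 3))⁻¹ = (0 5 8 1 7 6)(2 3)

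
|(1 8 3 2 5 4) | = 6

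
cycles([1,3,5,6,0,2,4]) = (0 1 3 6 4)(2 5)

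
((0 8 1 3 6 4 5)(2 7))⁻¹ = (0 5 4 6 3 1 8)(2 7)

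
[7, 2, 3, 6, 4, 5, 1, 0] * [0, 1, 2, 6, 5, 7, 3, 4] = [4, 2, 6, 3, 5, 7, 1, 0]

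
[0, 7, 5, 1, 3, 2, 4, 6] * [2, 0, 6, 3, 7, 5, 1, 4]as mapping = [0→2, 1→4, 2→5, 3→0, 4→3, 5→6, 6→7, 7→1]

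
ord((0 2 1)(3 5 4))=3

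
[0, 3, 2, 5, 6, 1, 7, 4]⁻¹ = [0, 5, 2, 1, 7, 3, 4, 6]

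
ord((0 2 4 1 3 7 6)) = 7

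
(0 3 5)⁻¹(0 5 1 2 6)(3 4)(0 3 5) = (0 1 2 6 3)(4 5)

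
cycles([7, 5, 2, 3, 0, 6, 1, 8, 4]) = (0 7 8 4)(1 5 6)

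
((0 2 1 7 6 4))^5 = (0 4 6 7 1 2)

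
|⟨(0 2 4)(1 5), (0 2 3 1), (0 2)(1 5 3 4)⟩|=720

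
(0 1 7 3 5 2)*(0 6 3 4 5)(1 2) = (0 2 6 3)(1 7 4 5)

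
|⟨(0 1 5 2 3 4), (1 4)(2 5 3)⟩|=720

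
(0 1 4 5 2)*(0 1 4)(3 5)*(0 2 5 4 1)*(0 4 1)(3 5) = (1 2 4 5 3)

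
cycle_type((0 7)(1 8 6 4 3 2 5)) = 2.7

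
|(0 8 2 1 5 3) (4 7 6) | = 6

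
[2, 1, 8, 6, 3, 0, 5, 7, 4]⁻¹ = [5, 1, 0, 4, 8, 6, 3, 7, 2]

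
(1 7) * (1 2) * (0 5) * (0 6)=(0 5 6) (1 7 2) 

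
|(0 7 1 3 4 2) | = 6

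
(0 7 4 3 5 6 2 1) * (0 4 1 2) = (0 7 1 4 3 5 6)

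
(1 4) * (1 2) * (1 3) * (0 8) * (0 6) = (0 8 6)(1 4 2 3)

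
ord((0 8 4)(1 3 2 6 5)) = 15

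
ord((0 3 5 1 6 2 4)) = 7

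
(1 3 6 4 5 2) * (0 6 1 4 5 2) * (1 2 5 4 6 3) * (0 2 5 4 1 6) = (0 3 5 2) (1 6) 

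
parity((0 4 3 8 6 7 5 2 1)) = even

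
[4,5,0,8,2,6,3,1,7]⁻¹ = [2,7,4,6,0,1,5,8,3]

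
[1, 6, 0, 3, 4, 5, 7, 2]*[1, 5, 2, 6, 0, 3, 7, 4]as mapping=[0→5, 1→7, 2→1, 3→6, 4→0, 5→3, 6→4, 7→2]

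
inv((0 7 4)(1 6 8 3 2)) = (0 4 7)(1 2 3 8 6)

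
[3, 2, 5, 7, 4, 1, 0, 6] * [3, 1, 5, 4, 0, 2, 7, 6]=[4, 5, 2, 6, 0, 1, 3, 7]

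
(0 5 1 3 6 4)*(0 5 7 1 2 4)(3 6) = (0 7 1 6)(2 4 5)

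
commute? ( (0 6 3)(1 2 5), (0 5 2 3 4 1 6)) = no: (0 6 3)(1 2 5)*(0 5 2 3 4 1 6) = (1 3 5 6 4), (0 5 2 3 4 1 6)*(0 6 3)(1 2 5) = (0 1 3 4 2)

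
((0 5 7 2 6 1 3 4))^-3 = (0 1 7 4 6 5 3 2)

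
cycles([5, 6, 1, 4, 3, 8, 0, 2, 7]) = (0 5 8 7 2 1 6)(3 4)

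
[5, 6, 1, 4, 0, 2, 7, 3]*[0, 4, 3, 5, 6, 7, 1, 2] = [7, 1, 4, 6, 0, 3, 2, 5]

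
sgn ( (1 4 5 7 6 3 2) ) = 1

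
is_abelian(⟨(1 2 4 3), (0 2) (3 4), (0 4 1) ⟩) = no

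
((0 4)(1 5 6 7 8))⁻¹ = (0 4)(1 8 7 6 5)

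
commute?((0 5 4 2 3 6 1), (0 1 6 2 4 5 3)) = no:(0 5 4 2 3 6 1) * (0 1 6 2 4 5 3) = (0 3 2), (0 1 6 2 4 5 3) * (0 5 4 2 3 6 1) = (3 5 6)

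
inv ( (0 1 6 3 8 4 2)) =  (0 2 4 8 3 6 1)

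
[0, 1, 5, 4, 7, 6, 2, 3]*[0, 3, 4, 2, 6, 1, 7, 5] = [0, 3, 1, 6, 5, 7, 4, 2]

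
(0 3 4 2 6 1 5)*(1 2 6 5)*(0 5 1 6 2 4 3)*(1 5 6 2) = (1 2 5 6 4)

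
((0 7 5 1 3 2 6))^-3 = (0 3 7 2 5 6 1)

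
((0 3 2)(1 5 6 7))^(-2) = (0 3 2)(1 6)(5 7)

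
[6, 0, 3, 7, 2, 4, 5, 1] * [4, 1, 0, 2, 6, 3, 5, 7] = [5, 4, 2, 7, 0, 6, 3, 1]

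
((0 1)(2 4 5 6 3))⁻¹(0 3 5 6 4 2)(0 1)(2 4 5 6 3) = (1 2 6 3 5 4)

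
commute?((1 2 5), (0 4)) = yes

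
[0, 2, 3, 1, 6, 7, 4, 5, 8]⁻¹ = [0, 3, 1, 2, 6, 7, 4, 5, 8]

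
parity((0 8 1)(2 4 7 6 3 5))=odd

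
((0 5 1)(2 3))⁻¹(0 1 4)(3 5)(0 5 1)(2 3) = (0 4 5)(1 2)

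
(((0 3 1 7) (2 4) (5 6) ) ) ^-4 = () 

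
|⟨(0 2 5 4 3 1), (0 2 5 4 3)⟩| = 720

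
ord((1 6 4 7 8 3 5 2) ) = 8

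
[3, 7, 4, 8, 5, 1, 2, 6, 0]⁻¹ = [8, 5, 6, 0, 2, 4, 7, 1, 3]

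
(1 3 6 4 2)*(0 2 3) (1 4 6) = (0 2 4 3 1) 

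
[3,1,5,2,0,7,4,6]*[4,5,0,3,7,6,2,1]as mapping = [0→3,1→5,2→6,3→0,4→4,5→1,6→7,7→2]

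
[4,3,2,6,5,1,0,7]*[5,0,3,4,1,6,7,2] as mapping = [0→1,1→4,2→3,3→7,4→6,5→0,6→5,7→2] 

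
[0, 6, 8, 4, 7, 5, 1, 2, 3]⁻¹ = [0, 6, 7, 8, 3, 5, 1, 4, 2]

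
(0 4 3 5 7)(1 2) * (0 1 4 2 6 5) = (0 2 4 3)(1 6 5 7)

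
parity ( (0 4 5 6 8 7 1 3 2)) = even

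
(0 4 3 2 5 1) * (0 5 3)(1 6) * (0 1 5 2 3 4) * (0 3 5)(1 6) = (0 3 5 1 2 4 6)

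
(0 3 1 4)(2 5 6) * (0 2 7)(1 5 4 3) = (0 1 3 5 6 7)(2 4)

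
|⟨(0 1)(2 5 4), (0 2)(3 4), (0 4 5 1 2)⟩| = 720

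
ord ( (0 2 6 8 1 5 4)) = 7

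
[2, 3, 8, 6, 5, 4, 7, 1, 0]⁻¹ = [8, 7, 0, 1, 5, 4, 3, 6, 2]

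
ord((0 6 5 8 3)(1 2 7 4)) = 20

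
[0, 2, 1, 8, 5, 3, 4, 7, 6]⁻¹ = [0, 2, 1, 5, 6, 4, 8, 7, 3]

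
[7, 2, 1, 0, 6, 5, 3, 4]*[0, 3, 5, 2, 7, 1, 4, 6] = [6, 5, 3, 0, 4, 1, 2, 7]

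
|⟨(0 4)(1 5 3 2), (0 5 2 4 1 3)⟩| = 720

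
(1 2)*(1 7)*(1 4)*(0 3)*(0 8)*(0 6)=(0 3 8 6)(1 2 7 4)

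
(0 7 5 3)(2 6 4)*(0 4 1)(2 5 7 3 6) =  (0 3 4 5 6 1)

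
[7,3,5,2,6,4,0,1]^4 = [2,4,0,6,1,7,3,5]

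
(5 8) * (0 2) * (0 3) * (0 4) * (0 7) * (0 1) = (0 2 3 4 7 1)(5 8)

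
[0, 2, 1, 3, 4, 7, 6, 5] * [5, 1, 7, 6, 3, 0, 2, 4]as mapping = [0→5, 1→7, 2→1, 3→6, 4→3, 5→4, 6→2, 7→0]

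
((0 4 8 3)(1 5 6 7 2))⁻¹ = (0 3 8 4)(1 2 7 6 5)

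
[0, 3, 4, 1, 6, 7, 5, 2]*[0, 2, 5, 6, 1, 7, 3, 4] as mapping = [0→0, 1→6, 2→1, 3→2, 4→3, 5→4, 6→7, 7→5] 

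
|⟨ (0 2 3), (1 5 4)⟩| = 9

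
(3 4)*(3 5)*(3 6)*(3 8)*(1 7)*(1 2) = (1 7 2)(3 4 5 6 8)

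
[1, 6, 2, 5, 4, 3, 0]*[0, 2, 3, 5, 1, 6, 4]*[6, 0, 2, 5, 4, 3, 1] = [2, 4, 5, 1, 0, 3, 6]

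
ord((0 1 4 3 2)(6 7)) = 10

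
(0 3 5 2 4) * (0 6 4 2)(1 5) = (0 3 1 5)(4 6)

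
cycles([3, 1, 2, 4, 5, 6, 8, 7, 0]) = (0 3 4 5 6 8)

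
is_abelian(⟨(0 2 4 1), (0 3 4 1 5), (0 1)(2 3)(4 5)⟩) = no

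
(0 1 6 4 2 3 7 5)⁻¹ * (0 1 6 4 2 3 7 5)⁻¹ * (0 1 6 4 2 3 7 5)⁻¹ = (0 3 6 5 2 1 7 4)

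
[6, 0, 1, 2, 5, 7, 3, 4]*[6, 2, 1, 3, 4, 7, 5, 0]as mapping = [0→5, 1→6, 2→2, 3→1, 4→7, 5→0, 6→3, 7→4]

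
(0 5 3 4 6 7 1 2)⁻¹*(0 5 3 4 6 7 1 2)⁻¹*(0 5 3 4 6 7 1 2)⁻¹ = (0 7 3 2 6 5 1 4)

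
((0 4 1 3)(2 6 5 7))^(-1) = (0 3 1 4)(2 7 5 6)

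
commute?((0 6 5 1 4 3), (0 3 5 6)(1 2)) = no:(0 6 5 1 4 3)*(0 3 5 6)(1 2) = (1 4 5 2), (0 3 5 6)(1 2)*(0 6 5 1 4 3) = (1 2 4 3)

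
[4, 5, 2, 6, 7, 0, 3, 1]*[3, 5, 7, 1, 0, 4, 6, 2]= [0, 4, 7, 6, 2, 3, 1, 5]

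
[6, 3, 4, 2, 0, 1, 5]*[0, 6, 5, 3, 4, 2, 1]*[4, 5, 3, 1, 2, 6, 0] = [5, 1, 2, 6, 4, 0, 3]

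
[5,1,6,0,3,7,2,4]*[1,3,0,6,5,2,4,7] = [2,3,4,1,6,7,0,5]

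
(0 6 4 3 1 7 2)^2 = (0 4 1 2 6 3 7)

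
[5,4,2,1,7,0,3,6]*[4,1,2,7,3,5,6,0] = [5,3,2,1,0,4,7,6]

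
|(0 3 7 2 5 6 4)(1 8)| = 14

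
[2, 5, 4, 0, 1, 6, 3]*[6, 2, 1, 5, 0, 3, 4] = [1, 3, 0, 6, 2, 4, 5]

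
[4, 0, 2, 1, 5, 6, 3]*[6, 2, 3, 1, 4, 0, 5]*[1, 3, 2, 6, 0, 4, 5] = [0, 5, 6, 2, 1, 4, 3]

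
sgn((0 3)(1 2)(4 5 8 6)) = -1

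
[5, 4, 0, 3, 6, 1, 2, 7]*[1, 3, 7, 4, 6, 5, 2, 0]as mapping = [0→5, 1→6, 2→1, 3→4, 4→2, 5→3, 6→7, 7→0]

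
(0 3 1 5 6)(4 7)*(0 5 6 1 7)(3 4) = (0 4)(1 6 5)(3 7)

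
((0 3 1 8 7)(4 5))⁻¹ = (0 7 8 1 3)(4 5)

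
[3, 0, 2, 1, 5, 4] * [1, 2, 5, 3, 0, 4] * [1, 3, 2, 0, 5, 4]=[0, 3, 4, 2, 5, 1]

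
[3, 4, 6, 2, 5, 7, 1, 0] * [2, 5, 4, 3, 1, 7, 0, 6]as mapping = [0→3, 1→1, 2→0, 3→4, 4→7, 5→6, 6→5, 7→2]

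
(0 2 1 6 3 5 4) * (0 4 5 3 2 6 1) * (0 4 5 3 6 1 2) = (0 1 2 4 5 3 6)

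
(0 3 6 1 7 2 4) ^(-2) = (0 2 1 3 4 7 6) 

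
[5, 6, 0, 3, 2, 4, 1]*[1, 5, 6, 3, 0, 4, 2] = [4, 2, 1, 3, 6, 0, 5]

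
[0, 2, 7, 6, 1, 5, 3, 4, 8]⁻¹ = [0, 4, 1, 6, 7, 5, 3, 2, 8]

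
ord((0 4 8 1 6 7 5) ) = 7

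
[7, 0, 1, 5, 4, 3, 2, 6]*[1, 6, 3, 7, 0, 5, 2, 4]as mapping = [0→4, 1→1, 2→6, 3→5, 4→0, 5→7, 6→3, 7→2]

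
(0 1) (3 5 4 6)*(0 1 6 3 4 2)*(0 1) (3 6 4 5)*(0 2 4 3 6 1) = (0 3 6 5 4 1 2) 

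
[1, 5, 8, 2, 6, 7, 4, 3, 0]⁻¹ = [8, 0, 3, 7, 6, 1, 4, 5, 2]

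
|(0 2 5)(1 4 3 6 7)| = 15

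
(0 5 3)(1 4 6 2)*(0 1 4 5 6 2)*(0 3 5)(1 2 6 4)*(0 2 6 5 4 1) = (0 1 2)(3 6)(4 5)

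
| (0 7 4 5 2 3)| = 6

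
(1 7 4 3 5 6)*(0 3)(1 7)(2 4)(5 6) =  (0 3 6 7 2 4)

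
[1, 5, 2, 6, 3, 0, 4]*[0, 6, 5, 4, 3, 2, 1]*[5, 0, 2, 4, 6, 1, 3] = [3, 2, 1, 0, 6, 5, 4]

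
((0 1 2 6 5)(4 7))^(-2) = (0 6 1 5 2)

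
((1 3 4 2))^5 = (1 3 4 2)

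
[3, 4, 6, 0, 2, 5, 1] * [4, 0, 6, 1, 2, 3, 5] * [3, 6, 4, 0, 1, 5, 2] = [6, 4, 5, 1, 2, 0, 3]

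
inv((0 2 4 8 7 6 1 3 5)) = (0 5 3 1 6 7 8 4 2)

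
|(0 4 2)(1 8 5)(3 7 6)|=3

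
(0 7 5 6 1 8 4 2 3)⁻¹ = (0 3 2 4 8 1 6 5 7)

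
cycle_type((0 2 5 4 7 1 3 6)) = 8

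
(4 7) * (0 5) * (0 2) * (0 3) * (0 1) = (0 5 2 3 1)(4 7)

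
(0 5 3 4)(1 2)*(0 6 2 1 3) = (0 5)(2 3 4 6)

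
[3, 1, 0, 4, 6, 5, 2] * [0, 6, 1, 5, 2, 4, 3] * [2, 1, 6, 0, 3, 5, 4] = [5, 4, 2, 6, 0, 3, 1]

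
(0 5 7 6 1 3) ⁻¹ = (0 3 1 6 7 5) 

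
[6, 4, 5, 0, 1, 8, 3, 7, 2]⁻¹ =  [3, 4, 8, 6, 1, 2, 0, 7, 5]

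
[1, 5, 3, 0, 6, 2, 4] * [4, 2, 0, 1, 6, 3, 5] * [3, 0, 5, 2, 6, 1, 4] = [5, 2, 0, 6, 1, 3, 4]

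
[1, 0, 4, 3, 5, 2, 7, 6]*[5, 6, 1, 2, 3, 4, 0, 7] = [6, 5, 3, 2, 4, 1, 7, 0]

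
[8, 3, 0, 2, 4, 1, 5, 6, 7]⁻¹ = [2, 5, 3, 1, 4, 6, 7, 8, 0]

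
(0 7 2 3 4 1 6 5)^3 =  (0 3 6 7 4 5 2 1)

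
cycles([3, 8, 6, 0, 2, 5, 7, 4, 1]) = (0 3)(1 8)(2 6 7 4)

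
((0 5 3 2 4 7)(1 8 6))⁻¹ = (0 7 4 2 3 5)(1 6 8)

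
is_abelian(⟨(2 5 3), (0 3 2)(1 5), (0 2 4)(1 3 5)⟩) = no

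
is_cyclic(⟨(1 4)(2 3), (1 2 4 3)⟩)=yes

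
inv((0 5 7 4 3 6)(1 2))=(0 6 3 4 7 5)(1 2)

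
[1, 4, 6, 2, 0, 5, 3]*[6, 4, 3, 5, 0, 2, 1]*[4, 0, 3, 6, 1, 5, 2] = [1, 4, 0, 6, 2, 3, 5]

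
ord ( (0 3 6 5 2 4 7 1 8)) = 9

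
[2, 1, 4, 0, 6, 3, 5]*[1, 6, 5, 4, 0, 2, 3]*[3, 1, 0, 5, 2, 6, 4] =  [6, 4, 3, 1, 5, 2, 0]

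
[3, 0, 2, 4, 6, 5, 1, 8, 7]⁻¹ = [1, 6, 2, 0, 3, 5, 4, 8, 7]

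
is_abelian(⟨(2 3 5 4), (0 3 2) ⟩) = no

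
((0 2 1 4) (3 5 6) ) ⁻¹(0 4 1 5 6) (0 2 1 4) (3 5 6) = (0 4 6 3 2) 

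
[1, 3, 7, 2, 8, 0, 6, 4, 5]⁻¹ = [5, 0, 3, 1, 7, 8, 6, 2, 4]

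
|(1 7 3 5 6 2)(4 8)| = 6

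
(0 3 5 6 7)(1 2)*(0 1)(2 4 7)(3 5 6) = (0 5 3 6 2)(1 4 7)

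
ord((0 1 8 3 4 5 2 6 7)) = 9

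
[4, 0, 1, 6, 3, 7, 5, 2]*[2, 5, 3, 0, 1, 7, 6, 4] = [1, 2, 5, 6, 0, 4, 7, 3]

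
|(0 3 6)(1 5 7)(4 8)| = 6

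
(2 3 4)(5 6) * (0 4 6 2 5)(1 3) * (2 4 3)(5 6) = (0 3 5 4 6)(1 2)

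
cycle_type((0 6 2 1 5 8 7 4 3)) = 9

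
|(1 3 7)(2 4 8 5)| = 12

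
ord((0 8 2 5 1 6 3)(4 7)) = 14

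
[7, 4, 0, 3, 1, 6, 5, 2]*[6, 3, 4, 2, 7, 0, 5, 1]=[1, 7, 6, 2, 3, 5, 0, 4]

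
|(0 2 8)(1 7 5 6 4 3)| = 6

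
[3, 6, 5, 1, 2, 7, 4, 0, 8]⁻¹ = [7, 3, 4, 0, 6, 2, 1, 5, 8]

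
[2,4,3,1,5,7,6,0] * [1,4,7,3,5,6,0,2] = [7,5,3,4,6,2,0,1]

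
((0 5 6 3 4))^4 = (0 4 3 6 5)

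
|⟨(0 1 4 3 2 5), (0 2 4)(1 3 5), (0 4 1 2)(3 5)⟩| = 720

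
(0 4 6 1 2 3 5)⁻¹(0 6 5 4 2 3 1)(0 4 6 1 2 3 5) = (0 6 3 5 2 4 1)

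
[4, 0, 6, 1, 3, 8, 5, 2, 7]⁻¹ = [1, 3, 7, 4, 0, 6, 2, 8, 5]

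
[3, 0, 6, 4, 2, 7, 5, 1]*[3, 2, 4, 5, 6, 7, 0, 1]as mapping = [0→5, 1→3, 2→0, 3→6, 4→4, 5→1, 6→7, 7→2]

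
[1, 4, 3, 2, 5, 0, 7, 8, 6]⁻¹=[5, 0, 3, 2, 1, 4, 8, 6, 7]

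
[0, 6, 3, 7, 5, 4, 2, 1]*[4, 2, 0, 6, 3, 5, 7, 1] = [4, 7, 6, 1, 5, 3, 0, 2]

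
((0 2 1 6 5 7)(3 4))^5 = (0 7 5 6 1 2)(3 4)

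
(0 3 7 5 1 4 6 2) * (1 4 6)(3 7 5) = (0 7 3 5 4 1 6 2)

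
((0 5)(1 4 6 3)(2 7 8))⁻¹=(0 5)(1 3 6 4)(2 8 7)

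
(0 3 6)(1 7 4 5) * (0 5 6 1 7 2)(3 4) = (0 4 6 5 7 3 1 2)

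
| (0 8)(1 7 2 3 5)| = 10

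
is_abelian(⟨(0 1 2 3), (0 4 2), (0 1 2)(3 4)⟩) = no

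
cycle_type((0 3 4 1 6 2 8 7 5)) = 9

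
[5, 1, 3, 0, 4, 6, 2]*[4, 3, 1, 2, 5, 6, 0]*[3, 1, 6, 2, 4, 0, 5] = [5, 2, 6, 4, 0, 3, 1]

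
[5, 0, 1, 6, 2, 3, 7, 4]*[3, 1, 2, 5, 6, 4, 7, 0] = [4, 3, 1, 7, 2, 5, 0, 6]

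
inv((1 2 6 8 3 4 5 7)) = (1 7 5 4 3 8 6 2)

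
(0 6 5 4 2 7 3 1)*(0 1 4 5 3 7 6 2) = (0 2 6 3 4) 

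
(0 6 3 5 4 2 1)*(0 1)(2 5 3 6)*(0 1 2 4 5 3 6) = (0 4 3 6)(1 2)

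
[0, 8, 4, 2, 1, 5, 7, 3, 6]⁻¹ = [0, 4, 3, 7, 2, 5, 8, 6, 1]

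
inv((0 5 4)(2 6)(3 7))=(0 4 5)(2 6)(3 7)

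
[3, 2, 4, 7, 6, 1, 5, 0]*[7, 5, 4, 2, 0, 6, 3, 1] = [2, 4, 0, 1, 3, 5, 6, 7]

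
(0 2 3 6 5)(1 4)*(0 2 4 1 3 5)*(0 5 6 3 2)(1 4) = (0 1 4 2 6 5)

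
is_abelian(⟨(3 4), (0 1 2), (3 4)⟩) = yes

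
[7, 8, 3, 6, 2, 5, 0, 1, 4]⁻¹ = [6, 7, 4, 2, 8, 5, 3, 0, 1]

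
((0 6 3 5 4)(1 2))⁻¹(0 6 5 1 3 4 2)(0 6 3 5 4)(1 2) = (0 1 6 3 4 2 5)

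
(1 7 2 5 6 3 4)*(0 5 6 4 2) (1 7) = (0 5 4 7) (2 6 3) 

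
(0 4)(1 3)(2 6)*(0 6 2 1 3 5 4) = (1 5 4 6)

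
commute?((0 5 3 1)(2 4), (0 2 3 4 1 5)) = no:(0 5 3 1)(2 4)*(0 2 3 4 1 5) = (1 2)(3 5 4), (0 2 3 4 1 5)*(0 5 3 1)(2 4) = (0 4)(1 3 2)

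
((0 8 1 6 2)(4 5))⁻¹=(0 2 6 1 8)(4 5)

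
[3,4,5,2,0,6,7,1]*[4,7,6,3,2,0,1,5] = [3,2,0,6,4,1,5,7]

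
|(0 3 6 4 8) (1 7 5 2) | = 20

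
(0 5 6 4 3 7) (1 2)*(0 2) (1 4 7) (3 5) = (0 3 1) (2 4 5 6 7) 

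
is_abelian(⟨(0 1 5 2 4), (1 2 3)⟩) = no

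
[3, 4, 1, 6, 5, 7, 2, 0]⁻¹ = [7, 2, 6, 0, 1, 4, 3, 5]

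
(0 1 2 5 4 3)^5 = (0 3 4 5 2 1)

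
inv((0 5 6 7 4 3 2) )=(0 2 3 4 7 6 5) 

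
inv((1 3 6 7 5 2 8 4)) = (1 4 8 2 5 7 6 3)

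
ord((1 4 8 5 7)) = 5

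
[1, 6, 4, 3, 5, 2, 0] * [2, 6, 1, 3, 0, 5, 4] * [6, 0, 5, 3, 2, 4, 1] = [1, 2, 6, 3, 4, 0, 5]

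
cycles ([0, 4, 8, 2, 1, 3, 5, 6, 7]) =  (1 4)(2 8 7 6 5 3)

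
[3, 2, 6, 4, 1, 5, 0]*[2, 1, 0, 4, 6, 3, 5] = [4, 0, 5, 6, 1, 3, 2]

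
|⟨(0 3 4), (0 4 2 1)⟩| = 120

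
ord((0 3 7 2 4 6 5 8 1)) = 9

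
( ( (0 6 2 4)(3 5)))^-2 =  (0 2)(4 6)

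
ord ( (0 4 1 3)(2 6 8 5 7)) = 20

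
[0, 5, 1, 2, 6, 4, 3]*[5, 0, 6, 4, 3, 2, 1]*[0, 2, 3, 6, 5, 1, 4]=[1, 3, 0, 4, 2, 6, 5]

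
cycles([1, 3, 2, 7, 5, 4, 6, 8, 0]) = (0 1 3 7 8)(4 5)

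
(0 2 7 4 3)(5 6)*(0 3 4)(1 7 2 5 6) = (0 5 1 7)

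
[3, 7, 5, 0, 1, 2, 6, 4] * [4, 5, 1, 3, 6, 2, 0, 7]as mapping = [0→3, 1→7, 2→2, 3→4, 4→5, 5→1, 6→0, 7→6]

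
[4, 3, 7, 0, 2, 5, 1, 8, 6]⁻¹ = [3, 6, 4, 1, 0, 5, 8, 2, 7]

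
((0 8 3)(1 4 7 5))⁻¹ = (0 3 8)(1 5 7 4)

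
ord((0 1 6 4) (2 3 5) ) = 12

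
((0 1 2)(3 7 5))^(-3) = ()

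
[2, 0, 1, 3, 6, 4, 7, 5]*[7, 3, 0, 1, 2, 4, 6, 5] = [0, 7, 3, 1, 6, 2, 5, 4]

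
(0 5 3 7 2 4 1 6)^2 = (0 3 2 1)(4 6 5 7)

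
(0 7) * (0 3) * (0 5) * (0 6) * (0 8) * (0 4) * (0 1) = (0 7 3 5 6 8 4 1)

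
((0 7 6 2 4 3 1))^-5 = (0 6 4 1 7 2 3)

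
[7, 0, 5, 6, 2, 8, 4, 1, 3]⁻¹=[1, 7, 4, 8, 6, 2, 3, 0, 5]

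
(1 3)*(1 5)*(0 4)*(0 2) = (0 4 2)(1 3 5)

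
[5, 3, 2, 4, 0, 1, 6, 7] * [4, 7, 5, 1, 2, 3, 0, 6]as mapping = [0→3, 1→1, 2→5, 3→2, 4→4, 5→7, 6→0, 7→6]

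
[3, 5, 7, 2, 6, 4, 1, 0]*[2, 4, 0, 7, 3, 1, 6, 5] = [7, 1, 5, 0, 6, 3, 4, 2]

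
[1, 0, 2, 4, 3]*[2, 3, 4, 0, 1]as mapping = [0→3, 1→2, 2→4, 3→1, 4→0]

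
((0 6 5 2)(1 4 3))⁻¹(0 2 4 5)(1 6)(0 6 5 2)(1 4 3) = (0 3 2 6)(4 5)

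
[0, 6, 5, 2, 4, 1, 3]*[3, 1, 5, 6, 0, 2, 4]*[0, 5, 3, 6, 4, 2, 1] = [6, 4, 3, 2, 0, 5, 1]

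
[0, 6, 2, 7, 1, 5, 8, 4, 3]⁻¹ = [0, 4, 2, 8, 7, 5, 1, 3, 6]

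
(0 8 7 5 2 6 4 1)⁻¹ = (0 1 4 6 2 5 7 8)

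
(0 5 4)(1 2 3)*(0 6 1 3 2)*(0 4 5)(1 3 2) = (1 4 6 3 2)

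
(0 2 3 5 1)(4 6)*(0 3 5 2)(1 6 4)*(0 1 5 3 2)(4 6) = (0 1 2 3)(4 6 5)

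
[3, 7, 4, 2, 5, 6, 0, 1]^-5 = [3, 7, 4, 2, 5, 6, 0, 1]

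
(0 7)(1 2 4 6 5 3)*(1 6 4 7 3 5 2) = (0 3 6 2 7)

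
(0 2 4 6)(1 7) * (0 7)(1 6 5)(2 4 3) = (0 4 5 1)(2 3)(6 7)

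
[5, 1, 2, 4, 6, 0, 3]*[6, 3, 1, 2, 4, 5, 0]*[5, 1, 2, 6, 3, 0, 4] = [0, 6, 1, 3, 5, 4, 2]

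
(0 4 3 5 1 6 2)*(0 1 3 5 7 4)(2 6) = (1 2)(3 7 4 5)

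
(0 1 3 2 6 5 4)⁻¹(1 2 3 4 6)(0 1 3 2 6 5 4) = (0 5 3 6 2)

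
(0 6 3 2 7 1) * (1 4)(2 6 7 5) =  (0 7 4 1)(2 5)(3 6)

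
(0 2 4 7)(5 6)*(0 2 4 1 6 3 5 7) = (0 4)(1 6 7 2)(3 5)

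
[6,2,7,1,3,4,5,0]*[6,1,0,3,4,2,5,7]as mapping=[0→5,1→0,2→7,3→1,4→3,5→4,6→2,7→6]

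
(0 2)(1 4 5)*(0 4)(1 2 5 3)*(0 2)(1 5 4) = (0 4 3 5)(1 2)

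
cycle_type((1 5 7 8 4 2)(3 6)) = 2.6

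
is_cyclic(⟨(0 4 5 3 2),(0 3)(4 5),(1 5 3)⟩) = no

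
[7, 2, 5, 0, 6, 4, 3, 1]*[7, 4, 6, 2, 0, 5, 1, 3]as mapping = [0→3, 1→6, 2→5, 3→7, 4→1, 5→0, 6→2, 7→4]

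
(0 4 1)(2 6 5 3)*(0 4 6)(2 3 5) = (0 6 2)(1 4)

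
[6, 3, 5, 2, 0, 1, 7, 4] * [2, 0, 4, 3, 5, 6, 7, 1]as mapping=[0→7, 1→3, 2→6, 3→4, 4→2, 5→0, 6→1, 7→5]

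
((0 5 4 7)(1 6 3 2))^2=(0 4)(1 3)(2 6)(5 7)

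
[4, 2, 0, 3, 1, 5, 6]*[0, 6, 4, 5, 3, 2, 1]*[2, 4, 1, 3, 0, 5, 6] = [3, 0, 2, 5, 6, 1, 4]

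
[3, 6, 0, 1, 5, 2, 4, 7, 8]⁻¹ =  [2, 3, 5, 0, 6, 4, 1, 7, 8]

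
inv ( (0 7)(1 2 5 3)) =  (0 7)(1 3 5 2)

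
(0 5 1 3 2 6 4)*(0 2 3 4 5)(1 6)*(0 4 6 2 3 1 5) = (0 4 3 1 6)(2 5)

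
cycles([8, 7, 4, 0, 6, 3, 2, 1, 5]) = (0 8 5 3)(1 7)(2 4 6)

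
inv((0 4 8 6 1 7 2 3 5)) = (0 5 3 2 7 1 6 8 4)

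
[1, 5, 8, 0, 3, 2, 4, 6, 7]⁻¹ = [3, 0, 5, 4, 6, 1, 7, 8, 2]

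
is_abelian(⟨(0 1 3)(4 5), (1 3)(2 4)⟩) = no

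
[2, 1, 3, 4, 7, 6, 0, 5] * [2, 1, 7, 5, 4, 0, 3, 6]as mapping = [0→7, 1→1, 2→5, 3→4, 4→6, 5→3, 6→2, 7→0]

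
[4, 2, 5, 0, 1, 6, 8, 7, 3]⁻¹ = [3, 4, 1, 8, 0, 2, 5, 7, 6]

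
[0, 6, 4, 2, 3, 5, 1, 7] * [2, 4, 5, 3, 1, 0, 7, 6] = [2, 7, 1, 5, 3, 0, 4, 6]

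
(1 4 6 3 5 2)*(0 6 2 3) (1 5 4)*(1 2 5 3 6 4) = (0 4 5 6) (1 2 3) 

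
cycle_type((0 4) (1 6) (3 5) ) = 2^3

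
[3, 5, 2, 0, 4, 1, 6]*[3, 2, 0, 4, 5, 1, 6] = [4, 1, 0, 3, 5, 2, 6]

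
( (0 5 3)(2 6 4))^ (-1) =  (0 3 5)(2 4 6)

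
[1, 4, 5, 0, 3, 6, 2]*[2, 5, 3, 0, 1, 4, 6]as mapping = [0→5, 1→1, 2→4, 3→2, 4→0, 5→6, 6→3]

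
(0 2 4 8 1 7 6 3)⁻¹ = (0 3 6 7 1 8 4 2)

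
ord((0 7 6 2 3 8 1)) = 7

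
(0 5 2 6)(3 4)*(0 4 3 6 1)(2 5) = (0 2 1)(4 6)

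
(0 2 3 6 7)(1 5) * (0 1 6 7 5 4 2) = (1 4 2 3 7)(5 6)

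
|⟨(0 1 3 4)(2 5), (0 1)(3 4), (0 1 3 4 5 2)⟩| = 720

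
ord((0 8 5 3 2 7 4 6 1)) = 9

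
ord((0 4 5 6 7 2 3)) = 7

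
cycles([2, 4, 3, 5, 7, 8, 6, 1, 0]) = (0 2 3 5 8)(1 4 7)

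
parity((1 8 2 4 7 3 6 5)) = odd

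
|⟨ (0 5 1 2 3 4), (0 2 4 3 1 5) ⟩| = 720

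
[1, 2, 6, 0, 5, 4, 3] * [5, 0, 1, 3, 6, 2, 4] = [0, 1, 4, 5, 2, 6, 3]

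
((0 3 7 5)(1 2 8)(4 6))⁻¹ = (0 5 7 3)(1 8 2)(4 6)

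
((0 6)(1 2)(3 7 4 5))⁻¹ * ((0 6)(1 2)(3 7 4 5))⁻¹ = (3 4)(5 7)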